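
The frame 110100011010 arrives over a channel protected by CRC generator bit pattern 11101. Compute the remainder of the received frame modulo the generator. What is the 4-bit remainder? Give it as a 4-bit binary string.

Modulo-2 division of 110100011010 by 11101:
  pos 0: 11010 XOR 11101 = 00111
  pos 2: 11100 XOR 11101 = 00001
  pos 6: 11101 XOR 11101 = 00000
Remainder = 0000 (zero — the frame passes the CRC check).

0000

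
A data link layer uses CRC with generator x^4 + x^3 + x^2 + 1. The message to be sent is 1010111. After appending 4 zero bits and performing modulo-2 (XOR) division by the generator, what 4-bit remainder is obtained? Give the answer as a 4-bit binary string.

1110

Append 4 zeros: 10101110000. Divide by 11101 (XOR where the leading bit is 1):
  pos 0: 10101 XOR 11101 = 01000
  pos 1: 10001 XOR 11101 = 01100
  pos 2: 11001 XOR 11101 = 00100
  pos 4: 10000 XOR 11101 = 01101
  pos 5: 11010 XOR 11101 = 00111
Remainder (last 4 bits) = 1110. This is the CRC / FCS.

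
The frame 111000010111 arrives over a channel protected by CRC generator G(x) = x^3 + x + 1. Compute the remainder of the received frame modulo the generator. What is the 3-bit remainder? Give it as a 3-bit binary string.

000

Modulo-2 division of 111000010111 by 1011:
  pos 0: 1110 XOR 1011 = 0101
  pos 1: 1010 XOR 1011 = 0001
  pos 4: 1001 XOR 1011 = 0010
  pos 6: 1001 XOR 1011 = 0010
  pos 8: 1011 XOR 1011 = 0000
Remainder = 000 (zero — the frame passes the CRC check).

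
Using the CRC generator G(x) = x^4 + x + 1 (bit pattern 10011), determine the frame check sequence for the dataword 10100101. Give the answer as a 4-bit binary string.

1011

Append 4 zeros: 101001010000. Divide by 10011 (XOR where the leading bit is 1):
  pos 0: 10100 XOR 10011 = 00111
  pos 2: 11110 XOR 10011 = 01101
  pos 3: 11011 XOR 10011 = 01000
  pos 4: 10000 XOR 10011 = 00011
  pos 7: 11000 XOR 10011 = 01011
Remainder (last 4 bits) = 1011. This is the CRC / FCS.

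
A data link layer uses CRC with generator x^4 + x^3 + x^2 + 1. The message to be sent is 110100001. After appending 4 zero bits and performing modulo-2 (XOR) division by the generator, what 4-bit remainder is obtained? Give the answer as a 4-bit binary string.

0011

Append 4 zeros: 1101000010000. Divide by 11101 (XOR where the leading bit is 1):
  pos 0: 11010 XOR 11101 = 00111
  pos 2: 11100 XOR 11101 = 00001
  pos 6: 10100 XOR 11101 = 01001
  pos 7: 10010 XOR 11101 = 01111
  pos 8: 11110 XOR 11101 = 00011
Remainder (last 4 bits) = 0011. This is the CRC / FCS.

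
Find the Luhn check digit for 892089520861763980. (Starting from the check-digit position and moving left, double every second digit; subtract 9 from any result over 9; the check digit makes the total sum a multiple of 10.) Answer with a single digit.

Partial digits right→left: 0 8 9 3 6 7 1 6 8 0 2 5 9 8 0 2 9 8
Double every second digit counting from the check-digit position (so the 1st, 3rd, 5th, ... of the partial from the right).
  doubled (with −9 where >9): 0 9 3 2 7 4 9 0 9 → sum 43
  kept as-is: 8 3 7 6 0 5 8 2 8 → sum 47
Total = 43 + 47 = 90.
Check digit = (10 − (90 mod 10)) mod 10 = 0.

0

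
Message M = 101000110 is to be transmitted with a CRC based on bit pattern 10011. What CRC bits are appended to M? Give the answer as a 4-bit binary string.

0010

Append 4 zeros: 1010001100000. Divide by 10011 (XOR where the leading bit is 1):
  pos 0: 10100 XOR 10011 = 00111
  pos 2: 11101 XOR 10011 = 01110
  pos 3: 11101 XOR 10011 = 01110
  pos 4: 11100 XOR 10011 = 01111
  pos 5: 11110 XOR 10011 = 01101
  pos 6: 11010 XOR 10011 = 01001
  pos 7: 10010 XOR 10011 = 00001
Remainder (last 4 bits) = 0010. This is the CRC / FCS.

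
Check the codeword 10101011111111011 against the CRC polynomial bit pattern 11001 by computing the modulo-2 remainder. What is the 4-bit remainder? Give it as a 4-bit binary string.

1101

Modulo-2 division of 10101011111111011 by 11001:
  pos 0: 10101 XOR 11001 = 01100
  pos 1: 11000 XOR 11001 = 00001
  pos 5: 11111 XOR 11001 = 00110
  pos 7: 11011 XOR 11001 = 00010
  pos 10: 10110 XOR 11001 = 01111
  pos 11: 11111 XOR 11001 = 00110
Remainder = 1101 (nonzero — an error is detected).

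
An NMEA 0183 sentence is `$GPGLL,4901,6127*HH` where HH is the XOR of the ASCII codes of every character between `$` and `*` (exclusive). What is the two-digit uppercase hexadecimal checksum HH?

5E

XOR the ASCII codes of the payload characters:
  'G' = 0x47 → acc = 0x47
  'P' = 0x50 → acc = 0x17
  'G' = 0x47 → acc = 0x50
  'L' = 0x4C → acc = 0x1C
  'L' = 0x4C → acc = 0x50
  ',' = 0x2C → acc = 0x7C
  '4' = 0x34 → acc = 0x48
  '9' = 0x39 → acc = 0x71
  '0' = 0x30 → acc = 0x41
  '1' = 0x31 → acc = 0x70
  ',' = 0x2C → acc = 0x5C
  '6' = 0x36 → acc = 0x6A
  '1' = 0x31 → acc = 0x5B
  '2' = 0x32 → acc = 0x69
  '7' = 0x37 → acc = 0x5E
Checksum = 0x5E.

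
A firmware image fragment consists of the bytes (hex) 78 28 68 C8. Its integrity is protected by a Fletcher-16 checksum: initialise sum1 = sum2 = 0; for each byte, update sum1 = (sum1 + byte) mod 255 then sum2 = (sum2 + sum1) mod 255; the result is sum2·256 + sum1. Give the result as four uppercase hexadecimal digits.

Running sums (mod 255):
  after byte 0 (78): sum1=120, sum2=120
  after byte 1 (28): sum1=160, sum2=25
  after byte 2 (68): sum1=9, sum2=34
  after byte 3 (C8): sum1=209, sum2=243
Checksum = sum2·256 + sum1 = 243·256 + 209 = 62417 = 0xF3D1.

F3D1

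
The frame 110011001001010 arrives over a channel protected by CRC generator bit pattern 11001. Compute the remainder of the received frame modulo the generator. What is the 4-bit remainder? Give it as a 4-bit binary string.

0000

Modulo-2 division of 110011001001010 by 11001:
  pos 0: 11001 XOR 11001 = 00000
  pos 5: 10010 XOR 11001 = 01011
  pos 6: 10110 XOR 11001 = 01111
  pos 7: 11111 XOR 11001 = 00110
  pos 9: 11001 XOR 11001 = 00000
Remainder = 0000 (zero — the frame passes the CRC check).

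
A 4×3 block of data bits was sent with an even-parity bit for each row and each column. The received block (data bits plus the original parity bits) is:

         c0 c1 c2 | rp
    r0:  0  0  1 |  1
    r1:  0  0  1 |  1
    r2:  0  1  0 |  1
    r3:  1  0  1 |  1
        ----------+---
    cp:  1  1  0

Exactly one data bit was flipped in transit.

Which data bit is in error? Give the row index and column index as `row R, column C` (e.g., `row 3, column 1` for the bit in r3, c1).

row 3, column 2

Recompute each row's even parity and compare to rp:
  r0: data parity 1, sent rp 1 → ok
  r1: data parity 1, sent rp 1 → ok
  r2: data parity 1, sent rp 1 → ok
  r3: data parity 0, sent rp 1 → mismatch
Recompute each column's even parity and compare to cp:
  c0: data parity 1, sent cp 1 → ok
  c1: data parity 1, sent cp 1 → ok
  c2: data parity 1, sent cp 0 → mismatch
Exactly one row (r3) and one column (c2) fail → the flipped bit is at their intersection.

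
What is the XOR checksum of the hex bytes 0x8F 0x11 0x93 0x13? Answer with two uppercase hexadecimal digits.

1E

XOR the bytes together:
  start with 0x8F
  0x8F ⊕ 0x11 = 0x9E
  0x9E ⊕ 0x93 = 0x0D
  0x0D ⊕ 0x13 = 0x1E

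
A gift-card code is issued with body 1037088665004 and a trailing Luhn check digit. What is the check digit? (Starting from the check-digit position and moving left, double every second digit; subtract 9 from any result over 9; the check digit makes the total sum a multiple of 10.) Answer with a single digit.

8

Partial digits right→left: 4 0 0 5 6 6 8 8 0 7 3 0 1
Double every second digit counting from the check-digit position (so the 1st, 3rd, 5th, ... of the partial from the right).
  doubled (with −9 where >9): 8 0 3 7 0 6 2 → sum 26
  kept as-is: 0 5 6 8 7 0 → sum 26
Total = 26 + 26 = 52.
Check digit = (10 − (52 mod 10)) mod 10 = 8.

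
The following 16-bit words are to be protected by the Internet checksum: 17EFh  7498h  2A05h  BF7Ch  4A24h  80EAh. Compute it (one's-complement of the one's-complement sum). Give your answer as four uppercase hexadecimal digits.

One's-complement addition (fold any carry out of bit 15 back into bit 0):
  0x17EF + 0x7498 = 0x08C87
  0x8C87 + 0x2A05 = 0x0B68C
  0xB68C + 0xBF7C = 0x17608 → wrap carry → 0x7609
  0x7609 + 0x4A24 = 0x0C02D
  0xC02D + 0x80EA = 0x14117 → wrap carry → 0x4118
One's-complement sum = 0x4118.
Checksum = ~0x4118 & 0xFFFF = 0xBEE7.

BEE7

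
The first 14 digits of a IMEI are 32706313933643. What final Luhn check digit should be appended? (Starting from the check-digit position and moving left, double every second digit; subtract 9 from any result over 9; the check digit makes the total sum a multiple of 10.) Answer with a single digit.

Partial digits right→left: 3 4 6 3 3 9 3 1 3 6 0 7 2 3
Double every second digit counting from the check-digit position (so the 1st, 3rd, 5th, ... of the partial from the right).
  doubled (with −9 where >9): 6 3 6 6 6 0 4 → sum 31
  kept as-is: 4 3 9 1 6 7 3 → sum 33
Total = 31 + 33 = 64.
Check digit = (10 − (64 mod 10)) mod 10 = 6.

6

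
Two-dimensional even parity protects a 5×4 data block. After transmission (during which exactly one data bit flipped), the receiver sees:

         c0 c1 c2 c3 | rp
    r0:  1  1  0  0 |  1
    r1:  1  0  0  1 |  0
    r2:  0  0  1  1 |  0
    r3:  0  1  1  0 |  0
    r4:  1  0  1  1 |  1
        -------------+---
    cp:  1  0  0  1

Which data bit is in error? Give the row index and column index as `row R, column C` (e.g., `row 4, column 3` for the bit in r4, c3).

Recompute each row's even parity and compare to rp:
  r0: data parity 0, sent rp 1 → mismatch
  r1: data parity 0, sent rp 0 → ok
  r2: data parity 0, sent rp 0 → ok
  r3: data parity 0, sent rp 0 → ok
  r4: data parity 1, sent rp 1 → ok
Recompute each column's even parity and compare to cp:
  c0: data parity 1, sent cp 1 → ok
  c1: data parity 0, sent cp 0 → ok
  c2: data parity 1, sent cp 0 → mismatch
  c3: data parity 1, sent cp 1 → ok
Exactly one row (r0) and one column (c2) fail → the flipped bit is at their intersection.

row 0, column 2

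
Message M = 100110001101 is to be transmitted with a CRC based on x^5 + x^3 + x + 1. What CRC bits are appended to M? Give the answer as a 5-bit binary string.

00101

Append 5 zeros: 10011000110100000. Divide by 101011 (XOR where the leading bit is 1):
  pos 0: 100110 XOR 101011 = 001101
  pos 2: 110100 XOR 101011 = 011111
  pos 3: 111111 XOR 101011 = 010100
  pos 4: 101001 XOR 101011 = 000010
  pos 8: 100100 XOR 101011 = 001111
  pos 10: 111100 XOR 101011 = 010111
  pos 11: 101110 XOR 101011 = 000101
Remainder (last 5 bits) = 00101. This is the CRC / FCS.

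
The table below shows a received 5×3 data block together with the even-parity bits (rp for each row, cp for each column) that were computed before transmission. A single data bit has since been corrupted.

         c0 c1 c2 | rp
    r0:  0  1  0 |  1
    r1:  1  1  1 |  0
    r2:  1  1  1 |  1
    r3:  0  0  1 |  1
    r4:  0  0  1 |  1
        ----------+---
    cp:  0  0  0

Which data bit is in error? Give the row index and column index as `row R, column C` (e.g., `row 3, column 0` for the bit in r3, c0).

row 1, column 1

Recompute each row's even parity and compare to rp:
  r0: data parity 1, sent rp 1 → ok
  r1: data parity 1, sent rp 0 → mismatch
  r2: data parity 1, sent rp 1 → ok
  r3: data parity 1, sent rp 1 → ok
  r4: data parity 1, sent rp 1 → ok
Recompute each column's even parity and compare to cp:
  c0: data parity 0, sent cp 0 → ok
  c1: data parity 1, sent cp 0 → mismatch
  c2: data parity 0, sent cp 0 → ok
Exactly one row (r1) and one column (c1) fail → the flipped bit is at their intersection.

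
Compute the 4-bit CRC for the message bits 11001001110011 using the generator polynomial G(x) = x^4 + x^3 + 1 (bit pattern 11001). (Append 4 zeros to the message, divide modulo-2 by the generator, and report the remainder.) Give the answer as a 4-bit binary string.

Append 4 zeros: 110010011100110000. Divide by 11001 (XOR where the leading bit is 1):
  pos 0: 11001 XOR 11001 = 00000
  pos 7: 11100 XOR 11001 = 00101
  pos 9: 10111 XOR 11001 = 01110
  pos 10: 11100 XOR 11001 = 00101
  pos 12: 10100 XOR 11001 = 01101
  pos 13: 11010 XOR 11001 = 00011
Remainder (last 4 bits) = 0011. This is the CRC / FCS.

0011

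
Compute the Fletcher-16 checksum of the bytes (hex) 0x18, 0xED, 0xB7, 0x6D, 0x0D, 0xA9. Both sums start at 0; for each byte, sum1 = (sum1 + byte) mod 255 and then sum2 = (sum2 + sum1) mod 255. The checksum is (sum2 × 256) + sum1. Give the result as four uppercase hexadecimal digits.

Running sums (mod 255):
  after byte 0 (0x18): sum1=24, sum2=24
  after byte 1 (0xED): sum1=6, sum2=30
  after byte 2 (0xB7): sum1=189, sum2=219
  after byte 3 (0x6D): sum1=43, sum2=7
  after byte 4 (0x0D): sum1=56, sum2=63
  after byte 5 (0xA9): sum1=225, sum2=33
Checksum = sum2·256 + sum1 = 33·256 + 225 = 8673 = 0x21E1.

21E1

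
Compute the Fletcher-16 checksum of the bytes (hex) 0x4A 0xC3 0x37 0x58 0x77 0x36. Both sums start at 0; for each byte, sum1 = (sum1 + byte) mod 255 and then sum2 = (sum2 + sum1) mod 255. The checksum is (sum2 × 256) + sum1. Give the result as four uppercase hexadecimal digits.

Running sums (mod 255):
  after byte 0 (0x4A): sum1=74, sum2=74
  after byte 1 (0xC3): sum1=14, sum2=88
  after byte 2 (0x37): sum1=69, sum2=157
  after byte 3 (0x58): sum1=157, sum2=59
  after byte 4 (0x77): sum1=21, sum2=80
  after byte 5 (0x36): sum1=75, sum2=155
Checksum = sum2·256 + sum1 = 155·256 + 75 = 39755 = 0x9B4B.

9B4B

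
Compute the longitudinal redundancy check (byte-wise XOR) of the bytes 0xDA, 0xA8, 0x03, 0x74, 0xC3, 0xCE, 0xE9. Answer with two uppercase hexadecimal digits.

E1

XOR the bytes together:
  start with 0xDA
  0xDA ⊕ 0xA8 = 0x72
  0x72 ⊕ 0x03 = 0x71
  0x71 ⊕ 0x74 = 0x05
  0x05 ⊕ 0xC3 = 0xC6
  0xC6 ⊕ 0xCE = 0x08
  0x08 ⊕ 0xE9 = 0xE1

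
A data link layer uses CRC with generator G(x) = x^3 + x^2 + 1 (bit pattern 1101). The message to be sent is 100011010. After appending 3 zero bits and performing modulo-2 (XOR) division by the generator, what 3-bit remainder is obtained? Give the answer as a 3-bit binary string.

Append 3 zeros: 100011010000. Divide by 1101 (XOR where the leading bit is 1):
  pos 0: 1000 XOR 1101 = 0101
  pos 1: 1011 XOR 1101 = 0110
  pos 2: 1101 XOR 1101 = 0000
  pos 7: 1000 XOR 1101 = 0101
  pos 8: 1010 XOR 1101 = 0111
Remainder (last 3 bits) = 111. This is the CRC / FCS.

111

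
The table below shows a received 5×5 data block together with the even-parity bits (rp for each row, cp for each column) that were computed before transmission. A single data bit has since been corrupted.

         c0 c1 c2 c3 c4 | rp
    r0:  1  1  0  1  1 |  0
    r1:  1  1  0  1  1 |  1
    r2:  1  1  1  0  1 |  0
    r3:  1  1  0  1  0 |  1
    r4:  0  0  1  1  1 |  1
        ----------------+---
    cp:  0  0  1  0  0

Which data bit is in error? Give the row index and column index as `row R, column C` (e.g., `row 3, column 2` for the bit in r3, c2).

row 1, column 2

Recompute each row's even parity and compare to rp:
  r0: data parity 0, sent rp 0 → ok
  r1: data parity 0, sent rp 1 → mismatch
  r2: data parity 0, sent rp 0 → ok
  r3: data parity 1, sent rp 1 → ok
  r4: data parity 1, sent rp 1 → ok
Recompute each column's even parity and compare to cp:
  c0: data parity 0, sent cp 0 → ok
  c1: data parity 0, sent cp 0 → ok
  c2: data parity 0, sent cp 1 → mismatch
  c3: data parity 0, sent cp 0 → ok
  c4: data parity 0, sent cp 0 → ok
Exactly one row (r1) and one column (c2) fail → the flipped bit is at their intersection.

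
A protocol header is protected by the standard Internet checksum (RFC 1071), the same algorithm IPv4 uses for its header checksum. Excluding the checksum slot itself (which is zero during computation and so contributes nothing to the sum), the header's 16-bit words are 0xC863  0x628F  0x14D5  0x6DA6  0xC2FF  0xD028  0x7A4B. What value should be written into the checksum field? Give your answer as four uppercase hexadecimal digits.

One's-complement addition (fold any carry out of bit 15 back into bit 0):
  0xC863 + 0x628F = 0x12AF2 → wrap carry → 0x2AF3
  0x2AF3 + 0x14D5 = 0x03FC8
  0x3FC8 + 0x6DA6 = 0x0AD6E
  0xAD6E + 0xC2FF = 0x1706D → wrap carry → 0x706E
  0x706E + 0xD028 = 0x14096 → wrap carry → 0x4097
  0x4097 + 0x7A4B = 0x0BAE2
One's-complement sum = 0xBAE2.
Checksum = ~0xBAE2 & 0xFFFF = 0x451D.

451D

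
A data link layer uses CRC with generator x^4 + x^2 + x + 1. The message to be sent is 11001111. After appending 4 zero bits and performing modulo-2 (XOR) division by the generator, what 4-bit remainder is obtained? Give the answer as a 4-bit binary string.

Append 4 zeros: 110011110000. Divide by 10111 (XOR where the leading bit is 1):
  pos 0: 11001 XOR 10111 = 01110
  pos 1: 11101 XOR 10111 = 01010
  pos 2: 10101 XOR 10111 = 00010
  pos 5: 10100 XOR 10111 = 00011
Remainder (last 4 bits) = 1100. This is the CRC / FCS.

1100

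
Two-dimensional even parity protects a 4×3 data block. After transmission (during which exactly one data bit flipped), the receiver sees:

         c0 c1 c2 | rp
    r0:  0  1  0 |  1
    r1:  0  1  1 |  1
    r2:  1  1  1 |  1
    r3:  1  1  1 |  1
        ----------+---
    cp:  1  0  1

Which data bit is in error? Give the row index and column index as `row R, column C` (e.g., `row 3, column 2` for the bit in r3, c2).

Recompute each row's even parity and compare to rp:
  r0: data parity 1, sent rp 1 → ok
  r1: data parity 0, sent rp 1 → mismatch
  r2: data parity 1, sent rp 1 → ok
  r3: data parity 1, sent rp 1 → ok
Recompute each column's even parity and compare to cp:
  c0: data parity 0, sent cp 1 → mismatch
  c1: data parity 0, sent cp 0 → ok
  c2: data parity 1, sent cp 1 → ok
Exactly one row (r1) and one column (c0) fail → the flipped bit is at their intersection.

row 1, column 0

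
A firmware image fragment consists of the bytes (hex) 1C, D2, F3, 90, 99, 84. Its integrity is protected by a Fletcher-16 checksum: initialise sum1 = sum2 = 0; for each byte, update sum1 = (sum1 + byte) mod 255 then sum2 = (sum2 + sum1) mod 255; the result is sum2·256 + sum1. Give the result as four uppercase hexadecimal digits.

0091

Running sums (mod 255):
  after byte 0 (1C): sum1=28, sum2=28
  after byte 1 (D2): sum1=238, sum2=11
  after byte 2 (F3): sum1=226, sum2=237
  after byte 3 (90): sum1=115, sum2=97
  after byte 4 (99): sum1=13, sum2=110
  after byte 5 (84): sum1=145, sum2=0
Checksum = sum2·256 + sum1 = 0·256 + 145 = 145 = 0x0091.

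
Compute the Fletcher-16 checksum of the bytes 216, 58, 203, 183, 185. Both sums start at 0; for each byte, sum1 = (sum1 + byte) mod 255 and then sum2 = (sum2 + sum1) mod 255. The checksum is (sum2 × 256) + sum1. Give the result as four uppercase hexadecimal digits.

B150

Running sums (mod 255):
  after byte 0 (216): sum1=216, sum2=216
  after byte 1 (58): sum1=19, sum2=235
  after byte 2 (203): sum1=222, sum2=202
  after byte 3 (183): sum1=150, sum2=97
  after byte 4 (185): sum1=80, sum2=177
Checksum = sum2·256 + sum1 = 177·256 + 80 = 45392 = 0xB150.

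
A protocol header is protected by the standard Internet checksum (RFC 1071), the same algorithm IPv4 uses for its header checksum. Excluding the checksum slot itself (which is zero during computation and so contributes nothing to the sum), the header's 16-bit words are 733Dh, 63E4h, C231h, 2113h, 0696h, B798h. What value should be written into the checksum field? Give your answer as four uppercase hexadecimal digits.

876A

One's-complement addition (fold any carry out of bit 15 back into bit 0):
  0x733D + 0x63E4 = 0x0D721
  0xD721 + 0xC231 = 0x19952 → wrap carry → 0x9953
  0x9953 + 0x2113 = 0x0BA66
  0xBA66 + 0x0696 = 0x0C0FC
  0xC0FC + 0xB798 = 0x17894 → wrap carry → 0x7895
One's-complement sum = 0x7895.
Checksum = ~0x7895 & 0xFFFF = 0x876A.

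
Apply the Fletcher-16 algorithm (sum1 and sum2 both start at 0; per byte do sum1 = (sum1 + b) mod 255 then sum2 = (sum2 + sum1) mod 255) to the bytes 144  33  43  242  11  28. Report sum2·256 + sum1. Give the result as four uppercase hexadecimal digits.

Running sums (mod 255):
  after byte 0 (144): sum1=144, sum2=144
  after byte 1 (33): sum1=177, sum2=66
  after byte 2 (43): sum1=220, sum2=31
  after byte 3 (242): sum1=207, sum2=238
  after byte 4 (11): sum1=218, sum2=201
  after byte 5 (28): sum1=246, sum2=192
Checksum = sum2·256 + sum1 = 192·256 + 246 = 49398 = 0xC0F6.

C0F6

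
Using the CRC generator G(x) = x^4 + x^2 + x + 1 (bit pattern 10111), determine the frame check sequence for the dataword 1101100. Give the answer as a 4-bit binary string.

Append 4 zeros: 11011000000. Divide by 10111 (XOR where the leading bit is 1):
  pos 0: 11011 XOR 10111 = 01100
  pos 1: 11000 XOR 10111 = 01111
  pos 2: 11110 XOR 10111 = 01001
  pos 3: 10010 XOR 10111 = 00101
  pos 5: 10100 XOR 10111 = 00011
Remainder (last 4 bits) = 0110. This is the CRC / FCS.

0110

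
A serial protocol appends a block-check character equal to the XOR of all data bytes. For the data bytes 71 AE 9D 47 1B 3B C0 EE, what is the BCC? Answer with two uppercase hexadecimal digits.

XOR the bytes together:
  start with 0x71
  0x71 ⊕ 0xAE = 0xDF
  0xDF ⊕ 0x9D = 0x42
  0x42 ⊕ 0x47 = 0x05
  0x05 ⊕ 0x1B = 0x1E
  0x1E ⊕ 0x3B = 0x25
  0x25 ⊕ 0xC0 = 0xE5
  0xE5 ⊕ 0xEE = 0x0B

0B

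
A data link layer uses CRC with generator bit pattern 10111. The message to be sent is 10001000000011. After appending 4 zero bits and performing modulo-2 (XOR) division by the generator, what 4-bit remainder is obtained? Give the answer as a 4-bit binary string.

Append 4 zeros: 100010000000110000. Divide by 10111 (XOR where the leading bit is 1):
  pos 0: 10001 XOR 10111 = 00110
  pos 2: 11000 XOR 10111 = 01111
  pos 3: 11110 XOR 10111 = 01001
  pos 4: 10010 XOR 10111 = 00101
  pos 6: 10100 XOR 10111 = 00011
  pos 9: 11011 XOR 10111 = 01100
  pos 10: 11000 XOR 10111 = 01111
  pos 11: 11110 XOR 10111 = 01001
  pos 12: 10010 XOR 10111 = 00101
Remainder (last 4 bits) = 1010. This is the CRC / FCS.

1010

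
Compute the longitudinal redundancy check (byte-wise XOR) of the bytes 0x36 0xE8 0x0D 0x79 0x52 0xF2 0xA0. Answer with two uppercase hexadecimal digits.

AA

XOR the bytes together:
  start with 0x36
  0x36 ⊕ 0xE8 = 0xDE
  0xDE ⊕ 0x0D = 0xD3
  0xD3 ⊕ 0x79 = 0xAA
  0xAA ⊕ 0x52 = 0xF8
  0xF8 ⊕ 0xF2 = 0x0A
  0x0A ⊕ 0xA0 = 0xAA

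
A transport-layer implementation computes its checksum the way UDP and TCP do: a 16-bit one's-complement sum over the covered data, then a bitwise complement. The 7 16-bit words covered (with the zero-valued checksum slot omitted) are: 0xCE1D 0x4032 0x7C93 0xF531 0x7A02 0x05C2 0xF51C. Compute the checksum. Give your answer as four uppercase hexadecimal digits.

One's-complement addition (fold any carry out of bit 15 back into bit 0):
  0xCE1D + 0x4032 = 0x10E4F → wrap carry → 0x0E50
  0x0E50 + 0x7C93 = 0x08AE3
  0x8AE3 + 0xF531 = 0x18014 → wrap carry → 0x8015
  0x8015 + 0x7A02 = 0x0FA17
  0xFA17 + 0x05C2 = 0x0FFD9
  0xFFD9 + 0xF51C = 0x1F4F5 → wrap carry → 0xF4F6
One's-complement sum = 0xF4F6.
Checksum = ~0xF4F6 & 0xFFFF = 0x0B09.

0B09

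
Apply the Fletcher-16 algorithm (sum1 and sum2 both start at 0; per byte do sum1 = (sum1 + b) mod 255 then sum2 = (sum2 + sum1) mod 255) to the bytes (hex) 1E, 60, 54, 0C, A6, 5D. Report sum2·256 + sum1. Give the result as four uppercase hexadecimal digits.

B6E2

Running sums (mod 255):
  after byte 0 (1E): sum1=30, sum2=30
  after byte 1 (60): sum1=126, sum2=156
  after byte 2 (54): sum1=210, sum2=111
  after byte 3 (0C): sum1=222, sum2=78
  after byte 4 (A6): sum1=133, sum2=211
  after byte 5 (5D): sum1=226, sum2=182
Checksum = sum2·256 + sum1 = 182·256 + 226 = 46818 = 0xB6E2.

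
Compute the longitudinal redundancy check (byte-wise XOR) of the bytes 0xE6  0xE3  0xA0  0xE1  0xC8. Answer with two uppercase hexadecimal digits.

XOR the bytes together:
  start with 0xE6
  0xE6 ⊕ 0xE3 = 0x05
  0x05 ⊕ 0xA0 = 0xA5
  0xA5 ⊕ 0xE1 = 0x44
  0x44 ⊕ 0xC8 = 0x8C

8C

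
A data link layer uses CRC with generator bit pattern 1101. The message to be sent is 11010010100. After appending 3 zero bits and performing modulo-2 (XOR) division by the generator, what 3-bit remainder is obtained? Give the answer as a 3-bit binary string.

Append 3 zeros: 11010010100000. Divide by 1101 (XOR where the leading bit is 1):
  pos 0: 1101 XOR 1101 = 0000
  pos 6: 1010 XOR 1101 = 0111
  pos 7: 1110 XOR 1101 = 0011
  pos 9: 1100 XOR 1101 = 0001
Remainder (last 3 bits) = 010. This is the CRC / FCS.

010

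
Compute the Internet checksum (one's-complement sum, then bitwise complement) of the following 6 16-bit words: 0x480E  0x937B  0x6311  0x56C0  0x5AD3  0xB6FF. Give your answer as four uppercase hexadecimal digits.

58D1

One's-complement addition (fold any carry out of bit 15 back into bit 0):
  0x480E + 0x937B = 0x0DB89
  0xDB89 + 0x6311 = 0x13E9A → wrap carry → 0x3E9B
  0x3E9B + 0x56C0 = 0x0955B
  0x955B + 0x5AD3 = 0x0F02E
  0xF02E + 0xB6FF = 0x1A72D → wrap carry → 0xA72E
One's-complement sum = 0xA72E.
Checksum = ~0xA72E & 0xFFFF = 0x58D1.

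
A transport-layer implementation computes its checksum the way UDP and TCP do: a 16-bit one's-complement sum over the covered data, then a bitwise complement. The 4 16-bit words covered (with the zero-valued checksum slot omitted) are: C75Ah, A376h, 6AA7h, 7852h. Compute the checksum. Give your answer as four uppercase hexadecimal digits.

One's-complement addition (fold any carry out of bit 15 back into bit 0):
  0xC75A + 0xA376 = 0x16AD0 → wrap carry → 0x6AD1
  0x6AD1 + 0x6AA7 = 0x0D578
  0xD578 + 0x7852 = 0x14DCA → wrap carry → 0x4DCB
One's-complement sum = 0x4DCB.
Checksum = ~0x4DCB & 0xFFFF = 0xB234.

B234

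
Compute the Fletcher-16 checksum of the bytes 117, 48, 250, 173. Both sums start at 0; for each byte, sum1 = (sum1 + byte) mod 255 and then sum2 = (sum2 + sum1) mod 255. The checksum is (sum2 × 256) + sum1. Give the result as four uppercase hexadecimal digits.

Running sums (mod 255):
  after byte 0 (117): sum1=117, sum2=117
  after byte 1 (48): sum1=165, sum2=27
  after byte 2 (250): sum1=160, sum2=187
  after byte 3 (173): sum1=78, sum2=10
Checksum = sum2·256 + sum1 = 10·256 + 78 = 2638 = 0x0A4E.

0A4E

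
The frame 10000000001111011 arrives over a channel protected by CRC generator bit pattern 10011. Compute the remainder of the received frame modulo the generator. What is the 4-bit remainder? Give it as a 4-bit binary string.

Modulo-2 division of 10000000001111011 by 10011:
  pos 0: 10000 XOR 10011 = 00011
  pos 3: 11000 XOR 10011 = 01011
  pos 4: 10110 XOR 10011 = 00101
  pos 6: 10101 XOR 10011 = 00110
  pos 8: 11011 XOR 10011 = 01000
  pos 9: 10001 XOR 10011 = 00010
  pos 12: 10011 XOR 10011 = 00000
Remainder = 0000 (zero — the frame passes the CRC check).

0000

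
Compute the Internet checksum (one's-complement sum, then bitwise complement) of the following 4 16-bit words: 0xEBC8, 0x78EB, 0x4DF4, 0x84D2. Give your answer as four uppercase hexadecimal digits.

C884

One's-complement addition (fold any carry out of bit 15 back into bit 0):
  0xEBC8 + 0x78EB = 0x164B3 → wrap carry → 0x64B4
  0x64B4 + 0x4DF4 = 0x0B2A8
  0xB2A8 + 0x84D2 = 0x1377A → wrap carry → 0x377B
One's-complement sum = 0x377B.
Checksum = ~0x377B & 0xFFFF = 0xC884.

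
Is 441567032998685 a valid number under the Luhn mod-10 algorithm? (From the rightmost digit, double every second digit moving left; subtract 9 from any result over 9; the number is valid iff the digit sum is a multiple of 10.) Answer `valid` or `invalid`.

From the right, keep odd positions and double even positions (subtract 9 from any doubled value over 9):
  doubled (positions 2,4,...): 7 7 9 6 5 1 8 → sum 43
  kept (positions 1,3,...): 5 6 9 2 0 6 1 4 → sum 33
Total = 76.
76 mod 10 = 6, so the number is invalid.

invalid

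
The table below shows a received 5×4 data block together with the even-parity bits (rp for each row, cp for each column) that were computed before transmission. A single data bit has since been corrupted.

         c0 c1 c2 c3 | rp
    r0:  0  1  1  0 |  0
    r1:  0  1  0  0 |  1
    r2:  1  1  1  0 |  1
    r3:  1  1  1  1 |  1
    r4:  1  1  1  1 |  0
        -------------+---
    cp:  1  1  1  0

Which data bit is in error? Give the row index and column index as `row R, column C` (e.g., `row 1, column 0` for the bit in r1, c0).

Recompute each row's even parity and compare to rp:
  r0: data parity 0, sent rp 0 → ok
  r1: data parity 1, sent rp 1 → ok
  r2: data parity 1, sent rp 1 → ok
  r3: data parity 0, sent rp 1 → mismatch
  r4: data parity 0, sent rp 0 → ok
Recompute each column's even parity and compare to cp:
  c0: data parity 1, sent cp 1 → ok
  c1: data parity 1, sent cp 1 → ok
  c2: data parity 0, sent cp 1 → mismatch
  c3: data parity 0, sent cp 0 → ok
Exactly one row (r3) and one column (c2) fail → the flipped bit is at their intersection.

row 3, column 2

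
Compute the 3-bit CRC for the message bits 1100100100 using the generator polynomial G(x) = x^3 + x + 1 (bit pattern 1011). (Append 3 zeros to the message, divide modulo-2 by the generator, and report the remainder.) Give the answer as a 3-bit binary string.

100

Append 3 zeros: 1100100100000. Divide by 1011 (XOR where the leading bit is 1):
  pos 0: 1100 XOR 1011 = 0111
  pos 1: 1111 XOR 1011 = 0100
  pos 2: 1000 XOR 1011 = 0011
  pos 4: 1101 XOR 1011 = 0110
  pos 5: 1100 XOR 1011 = 0111
  pos 6: 1110 XOR 1011 = 0101
  pos 7: 1010 XOR 1011 = 0001
Remainder (last 3 bits) = 100. This is the CRC / FCS.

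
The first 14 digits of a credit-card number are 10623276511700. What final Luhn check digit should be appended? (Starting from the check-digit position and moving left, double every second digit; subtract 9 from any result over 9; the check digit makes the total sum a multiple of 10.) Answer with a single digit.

9

Partial digits right→left: 0 0 7 1 1 5 6 7 2 3 2 6 0 1
Double every second digit counting from the check-digit position (so the 1st, 3rd, 5th, ... of the partial from the right).
  doubled (with −9 where >9): 0 5 2 3 4 4 0 → sum 18
  kept as-is: 0 1 5 7 3 6 1 → sum 23
Total = 18 + 23 = 41.
Check digit = (10 − (41 mod 10)) mod 10 = 9.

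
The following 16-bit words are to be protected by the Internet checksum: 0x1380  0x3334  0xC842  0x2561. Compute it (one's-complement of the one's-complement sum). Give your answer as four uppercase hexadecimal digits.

CBA7

One's-complement addition (fold any carry out of bit 15 back into bit 0):
  0x1380 + 0x3334 = 0x046B4
  0x46B4 + 0xC842 = 0x10EF6 → wrap carry → 0x0EF7
  0x0EF7 + 0x2561 = 0x03458
One's-complement sum = 0x3458.
Checksum = ~0x3458 & 0xFFFF = 0xCBA7.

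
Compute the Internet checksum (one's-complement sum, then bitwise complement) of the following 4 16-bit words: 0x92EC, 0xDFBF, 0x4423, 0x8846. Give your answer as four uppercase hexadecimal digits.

C0E9

One's-complement addition (fold any carry out of bit 15 back into bit 0):
  0x92EC + 0xDFBF = 0x172AB → wrap carry → 0x72AC
  0x72AC + 0x4423 = 0x0B6CF
  0xB6CF + 0x8846 = 0x13F15 → wrap carry → 0x3F16
One's-complement sum = 0x3F16.
Checksum = ~0x3F16 & 0xFFFF = 0xC0E9.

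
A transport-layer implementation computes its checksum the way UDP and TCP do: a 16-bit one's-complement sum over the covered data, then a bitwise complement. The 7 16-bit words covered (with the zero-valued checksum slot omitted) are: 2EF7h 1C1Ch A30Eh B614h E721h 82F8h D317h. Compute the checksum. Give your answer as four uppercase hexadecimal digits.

1E97

One's-complement addition (fold any carry out of bit 15 back into bit 0):
  0x2EF7 + 0x1C1C = 0x04B13
  0x4B13 + 0xA30E = 0x0EE21
  0xEE21 + 0xB614 = 0x1A435 → wrap carry → 0xA436
  0xA436 + 0xE721 = 0x18B57 → wrap carry → 0x8B58
  0x8B58 + 0x82F8 = 0x10E50 → wrap carry → 0x0E51
  0x0E51 + 0xD317 = 0x0E168
One's-complement sum = 0xE168.
Checksum = ~0xE168 & 0xFFFF = 0x1E97.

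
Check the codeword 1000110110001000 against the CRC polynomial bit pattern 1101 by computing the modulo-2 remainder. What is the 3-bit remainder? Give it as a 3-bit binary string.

Modulo-2 division of 1000110110001000 by 1101:
  pos 0: 1000 XOR 1101 = 0101
  pos 1: 1011 XOR 1101 = 0110
  pos 2: 1101 XOR 1101 = 0000
  pos 7: 1100 XOR 1101 = 0001
  pos 10: 1010 XOR 1101 = 0111
  pos 11: 1110 XOR 1101 = 0011
Remainder = 110 (nonzero — an error is detected).

110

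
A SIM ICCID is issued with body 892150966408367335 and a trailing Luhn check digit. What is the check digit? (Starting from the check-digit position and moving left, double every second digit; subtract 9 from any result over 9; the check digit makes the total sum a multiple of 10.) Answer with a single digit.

8

Partial digits right→left: 5 3 3 7 6 3 8 0 4 6 6 9 0 5 1 2 9 8
Double every second digit counting from the check-digit position (so the 1st, 3rd, 5th, ... of the partial from the right).
  doubled (with −9 where >9): 1 6 3 7 8 3 0 2 9 → sum 39
  kept as-is: 3 7 3 0 6 9 5 2 8 → sum 43
Total = 39 + 43 = 82.
Check digit = (10 − (82 mod 10)) mod 10 = 8.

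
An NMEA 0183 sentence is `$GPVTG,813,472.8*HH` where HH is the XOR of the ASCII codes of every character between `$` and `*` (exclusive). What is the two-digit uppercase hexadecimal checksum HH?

4F

XOR the ASCII codes of the payload characters:
  'G' = 0x47 → acc = 0x47
  'P' = 0x50 → acc = 0x17
  'V' = 0x56 → acc = 0x41
  'T' = 0x54 → acc = 0x15
  'G' = 0x47 → acc = 0x52
  ',' = 0x2C → acc = 0x7E
  '8' = 0x38 → acc = 0x46
  '1' = 0x31 → acc = 0x77
  '3' = 0x33 → acc = 0x44
  ',' = 0x2C → acc = 0x68
  '4' = 0x34 → acc = 0x5C
  '7' = 0x37 → acc = 0x6B
  '2' = 0x32 → acc = 0x59
  '.' = 0x2E → acc = 0x77
  '8' = 0x38 → acc = 0x4F
Checksum = 0x4F.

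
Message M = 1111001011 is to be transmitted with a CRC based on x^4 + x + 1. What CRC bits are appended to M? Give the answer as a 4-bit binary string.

Append 4 zeros: 11110010110000. Divide by 10011 (XOR where the leading bit is 1):
  pos 0: 11110 XOR 10011 = 01101
  pos 1: 11010 XOR 10011 = 01001
  pos 2: 10011 XOR 10011 = 00000
  pos 8: 11000 XOR 10011 = 01011
  pos 9: 10110 XOR 10011 = 00101
Remainder (last 4 bits) = 0101. This is the CRC / FCS.

0101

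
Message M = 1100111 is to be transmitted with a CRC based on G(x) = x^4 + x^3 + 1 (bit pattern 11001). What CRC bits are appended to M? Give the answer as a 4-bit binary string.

Append 4 zeros: 11001110000. Divide by 11001 (XOR where the leading bit is 1):
  pos 0: 11001 XOR 11001 = 00000
  pos 5: 11000 XOR 11001 = 00001
Remainder (last 4 bits) = 0010. This is the CRC / FCS.

0010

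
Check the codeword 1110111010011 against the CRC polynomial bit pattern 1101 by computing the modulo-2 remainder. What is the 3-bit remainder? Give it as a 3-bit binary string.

000

Modulo-2 division of 1110111010011 by 1101:
  pos 0: 1110 XOR 1101 = 0011
  pos 2: 1111 XOR 1101 = 0010
  pos 4: 1010 XOR 1101 = 0111
  pos 5: 1111 XOR 1101 = 0010
  pos 7: 1000 XOR 1101 = 0101
  pos 8: 1011 XOR 1101 = 0110
  pos 9: 1101 XOR 1101 = 0000
Remainder = 000 (zero — the frame passes the CRC check).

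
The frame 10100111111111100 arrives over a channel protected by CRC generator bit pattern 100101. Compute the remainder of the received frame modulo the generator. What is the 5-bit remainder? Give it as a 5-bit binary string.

00000

Modulo-2 division of 10100111111111100 by 100101:
  pos 0: 101001 XOR 100101 = 001100
  pos 2: 110011 XOR 100101 = 010110
  pos 3: 101101 XOR 100101 = 001000
  pos 5: 100011 XOR 100101 = 000110
  pos 8: 110111 XOR 100101 = 010010
  pos 9: 100101 XOR 100101 = 000000
Remainder = 00000 (zero — the frame passes the CRC check).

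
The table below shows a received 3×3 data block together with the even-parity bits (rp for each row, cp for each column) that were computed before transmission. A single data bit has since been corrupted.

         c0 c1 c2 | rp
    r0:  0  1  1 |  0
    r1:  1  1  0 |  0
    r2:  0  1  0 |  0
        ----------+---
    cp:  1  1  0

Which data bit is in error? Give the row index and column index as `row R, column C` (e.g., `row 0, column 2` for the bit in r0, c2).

row 2, column 2

Recompute each row's even parity and compare to rp:
  r0: data parity 0, sent rp 0 → ok
  r1: data parity 0, sent rp 0 → ok
  r2: data parity 1, sent rp 0 → mismatch
Recompute each column's even parity and compare to cp:
  c0: data parity 1, sent cp 1 → ok
  c1: data parity 1, sent cp 1 → ok
  c2: data parity 1, sent cp 0 → mismatch
Exactly one row (r2) and one column (c2) fail → the flipped bit is at their intersection.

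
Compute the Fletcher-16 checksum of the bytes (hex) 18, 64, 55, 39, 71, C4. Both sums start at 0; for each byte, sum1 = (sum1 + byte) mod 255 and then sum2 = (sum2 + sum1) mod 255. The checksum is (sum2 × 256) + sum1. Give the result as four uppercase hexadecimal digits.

Running sums (mod 255):
  after byte 0 (18): sum1=24, sum2=24
  after byte 1 (64): sum1=124, sum2=148
  after byte 2 (55): sum1=209, sum2=102
  after byte 3 (39): sum1=11, sum2=113
  after byte 4 (71): sum1=124, sum2=237
  after byte 5 (C4): sum1=65, sum2=47
Checksum = sum2·256 + sum1 = 47·256 + 65 = 12097 = 0x2F41.

2F41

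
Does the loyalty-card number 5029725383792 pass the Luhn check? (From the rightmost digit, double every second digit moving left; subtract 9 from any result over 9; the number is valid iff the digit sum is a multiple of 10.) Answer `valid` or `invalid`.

valid

From the right, keep odd positions and double even positions (subtract 9 from any doubled value over 9):
  doubled (positions 2,4,...): 9 6 6 4 9 0 → sum 34
  kept (positions 1,3,...): 2 7 8 5 7 2 5 → sum 36
Total = 70.
70 mod 10 = 0, so the number is valid.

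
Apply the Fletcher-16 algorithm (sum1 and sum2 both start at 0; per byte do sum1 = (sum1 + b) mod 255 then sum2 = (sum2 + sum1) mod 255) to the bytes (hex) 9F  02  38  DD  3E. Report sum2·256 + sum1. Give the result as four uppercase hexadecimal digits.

Running sums (mod 255):
  after byte 0 (9F): sum1=159, sum2=159
  after byte 1 (02): sum1=161, sum2=65
  after byte 2 (38): sum1=217, sum2=27
  after byte 3 (DD): sum1=183, sum2=210
  after byte 4 (3E): sum1=245, sum2=200
Checksum = sum2·256 + sum1 = 200·256 + 245 = 51445 = 0xC8F5.

C8F5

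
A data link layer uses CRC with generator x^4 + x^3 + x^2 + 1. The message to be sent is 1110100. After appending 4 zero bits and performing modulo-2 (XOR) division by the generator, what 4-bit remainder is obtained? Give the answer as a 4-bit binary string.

0000

Append 4 zeros: 11101000000. Divide by 11101 (XOR where the leading bit is 1):
  pos 0: 11101 XOR 11101 = 00000
Remainder (last 4 bits) = 0000. This is the CRC / FCS.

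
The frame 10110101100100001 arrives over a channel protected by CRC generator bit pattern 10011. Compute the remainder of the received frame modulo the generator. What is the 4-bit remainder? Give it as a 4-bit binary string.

0000

Modulo-2 division of 10110101100100001 by 10011:
  pos 0: 10110 XOR 10011 = 00101
  pos 2: 10110 XOR 10011 = 00101
  pos 4: 10111 XOR 10011 = 00100
  pos 6: 10000 XOR 10011 = 00011
  pos 9: 11100 XOR 10011 = 01111
  pos 10: 11110 XOR 10011 = 01101
  pos 11: 11010 XOR 10011 = 01001
  pos 12: 10011 XOR 10011 = 00000
Remainder = 0000 (zero — the frame passes the CRC check).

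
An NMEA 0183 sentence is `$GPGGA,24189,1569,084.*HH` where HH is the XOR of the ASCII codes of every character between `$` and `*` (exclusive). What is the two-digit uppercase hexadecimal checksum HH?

XOR the ASCII codes of the payload characters:
  'G' = 0x47 → acc = 0x47
  'P' = 0x50 → acc = 0x17
  'G' = 0x47 → acc = 0x50
  'G' = 0x47 → acc = 0x17
  'A' = 0x41 → acc = 0x56
  ',' = 0x2C → acc = 0x7A
  '2' = 0x32 → acc = 0x48
  '4' = 0x34 → acc = 0x7C
  '1' = 0x31 → acc = 0x4D
  '8' = 0x38 → acc = 0x75
  '9' = 0x39 → acc = 0x4C
  ',' = 0x2C → acc = 0x60
  '1' = 0x31 → acc = 0x51
  '5' = 0x35 → acc = 0x64
  '6' = 0x36 → acc = 0x52
  '9' = 0x39 → acc = 0x6B
  ',' = 0x2C → acc = 0x47
  '0' = 0x30 → acc = 0x77
  '8' = 0x38 → acc = 0x4F
  '4' = 0x34 → acc = 0x7B
  '.' = 0x2E → acc = 0x55
Checksum = 0x55.

55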